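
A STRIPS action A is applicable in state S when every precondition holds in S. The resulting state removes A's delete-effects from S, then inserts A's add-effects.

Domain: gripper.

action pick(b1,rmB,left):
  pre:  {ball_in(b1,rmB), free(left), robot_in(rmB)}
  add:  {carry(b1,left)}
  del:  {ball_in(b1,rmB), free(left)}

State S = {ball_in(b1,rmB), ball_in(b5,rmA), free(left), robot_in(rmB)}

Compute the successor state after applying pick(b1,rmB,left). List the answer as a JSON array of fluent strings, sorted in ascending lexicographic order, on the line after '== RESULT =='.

Progress:
  pre ⊆ S: {ball_in(b1,rmB), free(left), robot_in(rmB)} ⊆ S  — applicable
  S \ del = {ball_in(b5,rmA), robot_in(rmB)}
  ∪ add   = {ball_in(b5,rmA), carry(b1,left), robot_in(rmB)}

== RESULT ==
["ball_in(b5,rmA)", "carry(b1,left)", "robot_in(rmB)"]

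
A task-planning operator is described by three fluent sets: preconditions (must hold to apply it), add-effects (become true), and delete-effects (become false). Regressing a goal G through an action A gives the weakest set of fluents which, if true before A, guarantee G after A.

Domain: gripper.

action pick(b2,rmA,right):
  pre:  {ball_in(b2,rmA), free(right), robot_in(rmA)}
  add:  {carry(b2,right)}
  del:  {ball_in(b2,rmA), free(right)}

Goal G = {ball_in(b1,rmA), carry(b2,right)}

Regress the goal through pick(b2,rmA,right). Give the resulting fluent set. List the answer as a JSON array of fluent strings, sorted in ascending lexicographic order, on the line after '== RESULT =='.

Compute (G \ add) ∪ pre:
  G ∩ del = {}  (empty — regression defined)
  G \ add = {ball_in(b1,rmA), carry(b2,right)} \ {carry(b2,right)} = {ball_in(b1,rmA)}
  ∪ pre   = {ball_in(b1,rmA)} ∪ {ball_in(b2,rmA), free(right), robot_in(rmA)}
          = {ball_in(b1,rmA), ball_in(b2,rmA), free(right), robot_in(rmA)}

== RESULT ==
["ball_in(b1,rmA)", "ball_in(b2,rmA)", "free(right)", "robot_in(rmA)"]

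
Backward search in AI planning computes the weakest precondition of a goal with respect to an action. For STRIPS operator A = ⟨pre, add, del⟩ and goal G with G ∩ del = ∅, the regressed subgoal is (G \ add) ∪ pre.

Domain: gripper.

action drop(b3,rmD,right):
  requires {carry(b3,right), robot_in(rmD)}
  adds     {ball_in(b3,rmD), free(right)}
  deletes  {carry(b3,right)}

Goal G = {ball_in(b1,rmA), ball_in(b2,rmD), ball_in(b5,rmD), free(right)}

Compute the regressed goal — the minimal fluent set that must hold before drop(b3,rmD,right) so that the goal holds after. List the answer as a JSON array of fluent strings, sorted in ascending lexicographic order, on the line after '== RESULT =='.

Compute (G \ add) ∪ pre:
  G ∩ del = {}  (empty — regression defined)
  G \ add = {ball_in(b1,rmA), ball_in(b2,rmD), ball_in(b5,rmD), free(right)} \ {ball_in(b3,rmD), free(right)} = {ball_in(b1,rmA), ball_in(b2,rmD), ball_in(b5,rmD)}
  ∪ pre   = {ball_in(b1,rmA), ball_in(b2,rmD), ball_in(b5,rmD)} ∪ {carry(b3,right), robot_in(rmD)}
          = {ball_in(b1,rmA), ball_in(b2,rmD), ball_in(b5,rmD), carry(b3,right), robot_in(rmD)}

== RESULT ==
["ball_in(b1,rmA)", "ball_in(b2,rmD)", "ball_in(b5,rmD)", "carry(b3,right)", "robot_in(rmD)"]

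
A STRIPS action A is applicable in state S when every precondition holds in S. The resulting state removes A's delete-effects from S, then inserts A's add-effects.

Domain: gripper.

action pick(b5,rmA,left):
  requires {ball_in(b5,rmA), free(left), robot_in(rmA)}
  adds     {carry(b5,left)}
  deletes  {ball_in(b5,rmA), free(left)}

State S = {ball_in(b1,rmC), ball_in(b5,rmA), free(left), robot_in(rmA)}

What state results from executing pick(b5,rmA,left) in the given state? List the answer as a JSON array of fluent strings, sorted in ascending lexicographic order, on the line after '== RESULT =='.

Progress:
  pre ⊆ S: {ball_in(b5,rmA), free(left), robot_in(rmA)} ⊆ S  — applicable
  S \ del = {ball_in(b1,rmC), robot_in(rmA)}
  ∪ add   = {ball_in(b1,rmC), carry(b5,left), robot_in(rmA)}

== RESULT ==
["ball_in(b1,rmC)", "carry(b5,left)", "robot_in(rmA)"]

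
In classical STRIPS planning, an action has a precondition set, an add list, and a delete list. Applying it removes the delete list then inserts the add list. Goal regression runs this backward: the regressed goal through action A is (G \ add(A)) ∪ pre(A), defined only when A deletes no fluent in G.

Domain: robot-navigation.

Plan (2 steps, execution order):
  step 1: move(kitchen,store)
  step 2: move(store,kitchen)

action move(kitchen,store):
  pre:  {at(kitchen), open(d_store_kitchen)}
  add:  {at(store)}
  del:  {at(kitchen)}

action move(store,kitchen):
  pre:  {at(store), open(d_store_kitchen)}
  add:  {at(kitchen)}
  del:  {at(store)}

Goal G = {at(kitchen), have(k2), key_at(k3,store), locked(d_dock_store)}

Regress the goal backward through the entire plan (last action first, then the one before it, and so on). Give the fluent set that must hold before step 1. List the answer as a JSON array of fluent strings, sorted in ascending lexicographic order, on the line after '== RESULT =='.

Work backward from the goal:
  through step 2 (move(store,kitchen)): drop {at(kitchen)}, keep {have(k2), key_at(k3,store), locked(d_dock_store)}, require {at(store), open(d_store_kitchen)}
    → {at(store), have(k2), key_at(k3,store), locked(d_dock_store), open(d_store_kitchen)}
  through step 1 (move(kitchen,store)): drop {at(store)}, keep {have(k2), key_at(k3,store), locked(d_dock_store), open(d_store_kitchen)}, require {at(kitchen), open(d_store_kitchen)}
    → {at(kitchen), have(k2), key_at(k3,store), locked(d_dock_store), open(d_store_kitchen)}

== RESULT ==
["at(kitchen)", "have(k2)", "key_at(k3,store)", "locked(d_dock_store)", "open(d_store_kitchen)"]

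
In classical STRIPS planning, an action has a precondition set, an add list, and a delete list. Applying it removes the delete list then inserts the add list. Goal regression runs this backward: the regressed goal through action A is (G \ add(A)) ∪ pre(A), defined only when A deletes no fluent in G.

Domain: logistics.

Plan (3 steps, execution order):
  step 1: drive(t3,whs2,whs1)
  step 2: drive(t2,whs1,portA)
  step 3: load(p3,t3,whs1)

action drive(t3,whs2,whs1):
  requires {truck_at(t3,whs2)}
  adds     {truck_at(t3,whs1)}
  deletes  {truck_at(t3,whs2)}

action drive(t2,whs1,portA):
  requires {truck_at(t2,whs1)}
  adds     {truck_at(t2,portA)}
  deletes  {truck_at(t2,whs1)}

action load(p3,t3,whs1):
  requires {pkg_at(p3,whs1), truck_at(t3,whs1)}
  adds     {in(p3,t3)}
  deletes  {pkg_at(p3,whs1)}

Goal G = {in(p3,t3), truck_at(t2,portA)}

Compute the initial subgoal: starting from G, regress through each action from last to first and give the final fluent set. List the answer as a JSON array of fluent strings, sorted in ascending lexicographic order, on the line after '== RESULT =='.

Regress step by step:
  through step 3 (load(p3,t3,whs1)): drop {in(p3,t3)}, keep {truck_at(t2,portA)}, require {pkg_at(p3,whs1), truck_at(t3,whs1)}
    → {pkg_at(p3,whs1), truck_at(t2,portA), truck_at(t3,whs1)}
  through step 2 (drive(t2,whs1,portA)): drop {truck_at(t2,portA)}, keep {pkg_at(p3,whs1), truck_at(t3,whs1)}, require {truck_at(t2,whs1)}
    → {pkg_at(p3,whs1), truck_at(t2,whs1), truck_at(t3,whs1)}
  through step 1 (drive(t3,whs2,whs1)): drop {truck_at(t3,whs1)}, keep {pkg_at(p3,whs1), truck_at(t2,whs1)}, require {truck_at(t3,whs2)}
    → {pkg_at(p3,whs1), truck_at(t2,whs1), truck_at(t3,whs2)}

== RESULT ==
["pkg_at(p3,whs1)", "truck_at(t2,whs1)", "truck_at(t3,whs2)"]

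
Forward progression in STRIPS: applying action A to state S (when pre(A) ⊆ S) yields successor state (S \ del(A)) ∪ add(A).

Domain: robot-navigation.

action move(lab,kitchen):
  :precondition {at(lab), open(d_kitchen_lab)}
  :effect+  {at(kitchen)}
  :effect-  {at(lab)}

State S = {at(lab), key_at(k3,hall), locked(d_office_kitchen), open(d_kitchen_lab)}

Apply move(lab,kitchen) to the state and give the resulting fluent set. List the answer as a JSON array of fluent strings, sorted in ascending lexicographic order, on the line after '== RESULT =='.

Compute (S \ del) ∪ add:
  pre ⊆ S: {at(lab), open(d_kitchen_lab)} ⊆ S  — applicable
  S \ del = {key_at(k3,hall), locked(d_office_kitchen), open(d_kitchen_lab)}
  ∪ add   = {at(kitchen), key_at(k3,hall), locked(d_office_kitchen), open(d_kitchen_lab)}

== RESULT ==
["at(kitchen)", "key_at(k3,hall)", "locked(d_office_kitchen)", "open(d_kitchen_lab)"]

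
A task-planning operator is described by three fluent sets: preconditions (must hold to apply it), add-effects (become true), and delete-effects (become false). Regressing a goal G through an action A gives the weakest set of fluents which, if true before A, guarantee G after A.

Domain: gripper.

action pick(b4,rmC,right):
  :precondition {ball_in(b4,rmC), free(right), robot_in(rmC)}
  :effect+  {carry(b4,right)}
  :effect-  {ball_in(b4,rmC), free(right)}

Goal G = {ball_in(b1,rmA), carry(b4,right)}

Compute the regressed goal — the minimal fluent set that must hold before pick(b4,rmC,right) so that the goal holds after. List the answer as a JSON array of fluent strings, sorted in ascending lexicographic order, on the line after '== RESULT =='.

Regress:
  G ∩ del = {}  (empty — regression defined)
  G \ add = {ball_in(b1,rmA), carry(b4,right)} \ {carry(b4,right)} = {ball_in(b1,rmA)}
  ∪ pre   = {ball_in(b1,rmA)} ∪ {ball_in(b4,rmC), free(right), robot_in(rmC)}
          = {ball_in(b1,rmA), ball_in(b4,rmC), free(right), robot_in(rmC)}

== RESULT ==
["ball_in(b1,rmA)", "ball_in(b4,rmC)", "free(right)", "robot_in(rmC)"]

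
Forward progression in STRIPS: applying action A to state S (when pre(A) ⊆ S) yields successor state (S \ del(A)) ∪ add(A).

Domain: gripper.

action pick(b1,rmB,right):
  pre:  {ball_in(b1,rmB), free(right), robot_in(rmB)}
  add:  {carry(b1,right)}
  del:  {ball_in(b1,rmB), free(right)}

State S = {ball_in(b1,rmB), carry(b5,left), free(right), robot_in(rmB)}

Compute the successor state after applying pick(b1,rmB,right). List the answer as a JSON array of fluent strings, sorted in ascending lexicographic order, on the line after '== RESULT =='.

Compute (S \ del) ∪ add:
  pre ⊆ S: {ball_in(b1,rmB), free(right), robot_in(rmB)} ⊆ S  — applicable
  S \ del = {carry(b5,left), robot_in(rmB)}
  ∪ add   = {carry(b1,right), carry(b5,left), robot_in(rmB)}

== RESULT ==
["carry(b1,right)", "carry(b5,left)", "robot_in(rmB)"]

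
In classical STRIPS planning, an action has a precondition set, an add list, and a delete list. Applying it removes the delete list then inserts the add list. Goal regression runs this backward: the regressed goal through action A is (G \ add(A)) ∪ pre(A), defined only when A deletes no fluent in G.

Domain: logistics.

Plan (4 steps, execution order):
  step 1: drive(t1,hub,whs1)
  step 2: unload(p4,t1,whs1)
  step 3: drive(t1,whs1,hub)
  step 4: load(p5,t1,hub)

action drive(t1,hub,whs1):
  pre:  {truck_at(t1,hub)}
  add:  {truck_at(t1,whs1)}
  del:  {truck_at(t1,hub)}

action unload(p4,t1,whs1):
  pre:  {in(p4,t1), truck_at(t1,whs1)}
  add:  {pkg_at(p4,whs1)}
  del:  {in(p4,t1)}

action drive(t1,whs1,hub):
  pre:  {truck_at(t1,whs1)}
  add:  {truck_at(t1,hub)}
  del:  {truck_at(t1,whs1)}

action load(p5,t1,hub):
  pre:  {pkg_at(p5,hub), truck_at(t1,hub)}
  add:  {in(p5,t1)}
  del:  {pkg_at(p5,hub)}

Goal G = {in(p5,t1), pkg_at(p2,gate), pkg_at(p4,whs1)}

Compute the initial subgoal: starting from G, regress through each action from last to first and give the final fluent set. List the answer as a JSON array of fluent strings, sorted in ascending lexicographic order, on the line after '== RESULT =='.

Work backward from the goal:
  through step 4 (load(p5,t1,hub)): drop {in(p5,t1)}, keep {pkg_at(p2,gate), pkg_at(p4,whs1)}, require {pkg_at(p5,hub), truck_at(t1,hub)}
    → {pkg_at(p2,gate), pkg_at(p4,whs1), pkg_at(p5,hub), truck_at(t1,hub)}
  through step 3 (drive(t1,whs1,hub)): drop {truck_at(t1,hub)}, keep {pkg_at(p2,gate), pkg_at(p4,whs1), pkg_at(p5,hub)}, require {truck_at(t1,whs1)}
    → {pkg_at(p2,gate), pkg_at(p4,whs1), pkg_at(p5,hub), truck_at(t1,whs1)}
  through step 2 (unload(p4,t1,whs1)): drop {pkg_at(p4,whs1)}, keep {pkg_at(p2,gate), pkg_at(p5,hub), truck_at(t1,whs1)}, require {in(p4,t1), truck_at(t1,whs1)}
    → {in(p4,t1), pkg_at(p2,gate), pkg_at(p5,hub), truck_at(t1,whs1)}
  through step 1 (drive(t1,hub,whs1)): drop {truck_at(t1,whs1)}, keep {in(p4,t1), pkg_at(p2,gate), pkg_at(p5,hub)}, require {truck_at(t1,hub)}
    → {in(p4,t1), pkg_at(p2,gate), pkg_at(p5,hub), truck_at(t1,hub)}

== RESULT ==
["in(p4,t1)", "pkg_at(p2,gate)", "pkg_at(p5,hub)", "truck_at(t1,hub)"]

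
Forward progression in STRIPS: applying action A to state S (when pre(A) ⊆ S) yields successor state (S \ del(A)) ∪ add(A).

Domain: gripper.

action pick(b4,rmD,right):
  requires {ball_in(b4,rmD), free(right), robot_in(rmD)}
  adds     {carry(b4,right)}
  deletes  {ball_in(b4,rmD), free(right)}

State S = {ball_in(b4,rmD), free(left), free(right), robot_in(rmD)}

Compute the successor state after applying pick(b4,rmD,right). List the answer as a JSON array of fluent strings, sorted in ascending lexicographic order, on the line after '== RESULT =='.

Progress:
  pre ⊆ S: {ball_in(b4,rmD), free(right), robot_in(rmD)} ⊆ S  — applicable
  S \ del = {free(left), robot_in(rmD)}
  ∪ add   = {carry(b4,right), free(left), robot_in(rmD)}

== RESULT ==
["carry(b4,right)", "free(left)", "robot_in(rmD)"]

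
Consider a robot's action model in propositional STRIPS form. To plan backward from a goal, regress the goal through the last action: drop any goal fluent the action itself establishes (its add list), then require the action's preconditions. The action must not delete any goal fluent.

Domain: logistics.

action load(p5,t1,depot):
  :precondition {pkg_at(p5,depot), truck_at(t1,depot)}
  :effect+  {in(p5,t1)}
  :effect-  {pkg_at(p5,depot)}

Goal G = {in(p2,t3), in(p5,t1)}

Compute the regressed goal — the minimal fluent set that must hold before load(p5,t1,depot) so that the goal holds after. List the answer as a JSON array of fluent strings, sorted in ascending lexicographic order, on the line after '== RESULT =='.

Compute (G \ add) ∪ pre:
  G ∩ del = {}  (empty — regression defined)
  G \ add = {in(p2,t3), in(p5,t1)} \ {in(p5,t1)} = {in(p2,t3)}
  ∪ pre   = {in(p2,t3)} ∪ {pkg_at(p5,depot), truck_at(t1,depot)}
          = {in(p2,t3), pkg_at(p5,depot), truck_at(t1,depot)}

== RESULT ==
["in(p2,t3)", "pkg_at(p5,depot)", "truck_at(t1,depot)"]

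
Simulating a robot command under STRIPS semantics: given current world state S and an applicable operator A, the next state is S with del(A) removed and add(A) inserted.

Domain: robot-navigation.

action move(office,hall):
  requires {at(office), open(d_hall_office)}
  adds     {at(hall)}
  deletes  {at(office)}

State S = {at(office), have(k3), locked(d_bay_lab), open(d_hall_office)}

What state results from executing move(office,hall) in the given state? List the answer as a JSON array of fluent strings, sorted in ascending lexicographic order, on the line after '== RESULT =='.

Progress:
  pre ⊆ S: {at(office), open(d_hall_office)} ⊆ S  — applicable
  S \ del = {have(k3), locked(d_bay_lab), open(d_hall_office)}
  ∪ add   = {at(hall), have(k3), locked(d_bay_lab), open(d_hall_office)}

== RESULT ==
["at(hall)", "have(k3)", "locked(d_bay_lab)", "open(d_hall_office)"]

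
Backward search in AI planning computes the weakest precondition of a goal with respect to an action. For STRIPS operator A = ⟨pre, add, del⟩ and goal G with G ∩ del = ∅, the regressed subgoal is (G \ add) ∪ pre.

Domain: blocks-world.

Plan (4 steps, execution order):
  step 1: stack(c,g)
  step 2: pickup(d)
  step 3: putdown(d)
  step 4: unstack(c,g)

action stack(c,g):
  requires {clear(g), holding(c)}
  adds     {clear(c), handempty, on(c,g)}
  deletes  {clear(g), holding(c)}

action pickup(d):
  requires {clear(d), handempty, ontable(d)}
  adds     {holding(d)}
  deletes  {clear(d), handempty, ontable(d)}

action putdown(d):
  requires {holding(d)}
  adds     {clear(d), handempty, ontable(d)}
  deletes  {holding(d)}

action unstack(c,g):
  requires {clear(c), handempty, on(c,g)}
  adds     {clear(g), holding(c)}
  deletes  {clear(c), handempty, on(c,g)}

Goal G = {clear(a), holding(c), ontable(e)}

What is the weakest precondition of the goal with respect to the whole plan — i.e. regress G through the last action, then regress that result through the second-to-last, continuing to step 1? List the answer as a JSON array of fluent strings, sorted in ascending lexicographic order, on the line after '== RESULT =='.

Work backward from the goal:
  through step 4 (unstack(c,g)): drop {holding(c)}, keep {clear(a), ontable(e)}, require {clear(c), handempty, on(c,g)}
    → {clear(a), clear(c), handempty, on(c,g), ontable(e)}
  through step 3 (putdown(d)): drop {handempty}, keep {clear(a), clear(c), on(c,g), ontable(e)}, require {holding(d)}
    → {clear(a), clear(c), holding(d), on(c,g), ontable(e)}
  through step 2 (pickup(d)): drop {holding(d)}, keep {clear(a), clear(c), on(c,g), ontable(e)}, require {clear(d), handempty, ontable(d)}
    → {clear(a), clear(c), clear(d), handempty, on(c,g), ontable(d), ontable(e)}
  through step 1 (stack(c,g)): drop {clear(c), handempty, on(c,g)}, keep {clear(a), clear(d), ontable(d), ontable(e)}, require {clear(g), holding(c)}
    → {clear(a), clear(d), clear(g), holding(c), ontable(d), ontable(e)}

== RESULT ==
["clear(a)", "clear(d)", "clear(g)", "holding(c)", "ontable(d)", "ontable(e)"]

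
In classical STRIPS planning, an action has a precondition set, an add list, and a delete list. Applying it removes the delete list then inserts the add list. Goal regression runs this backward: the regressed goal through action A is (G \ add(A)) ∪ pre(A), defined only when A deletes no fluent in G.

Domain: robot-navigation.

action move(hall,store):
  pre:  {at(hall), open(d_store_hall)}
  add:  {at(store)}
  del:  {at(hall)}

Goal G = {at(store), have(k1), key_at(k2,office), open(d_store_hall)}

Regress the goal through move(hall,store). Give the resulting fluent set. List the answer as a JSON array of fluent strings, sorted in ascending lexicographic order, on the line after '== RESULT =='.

Compute (G \ add) ∪ pre:
  G ∩ del = {}  (empty — regression defined)
  G \ add = {at(store), have(k1), key_at(k2,office), open(d_store_hall)} \ {at(store)} = {have(k1), key_at(k2,office), open(d_store_hall)}
  ∪ pre   = {have(k1), key_at(k2,office), open(d_store_hall)} ∪ {at(hall), open(d_store_hall)}
          = {at(hall), have(k1), key_at(k2,office), open(d_store_hall)}

== RESULT ==
["at(hall)", "have(k1)", "key_at(k2,office)", "open(d_store_hall)"]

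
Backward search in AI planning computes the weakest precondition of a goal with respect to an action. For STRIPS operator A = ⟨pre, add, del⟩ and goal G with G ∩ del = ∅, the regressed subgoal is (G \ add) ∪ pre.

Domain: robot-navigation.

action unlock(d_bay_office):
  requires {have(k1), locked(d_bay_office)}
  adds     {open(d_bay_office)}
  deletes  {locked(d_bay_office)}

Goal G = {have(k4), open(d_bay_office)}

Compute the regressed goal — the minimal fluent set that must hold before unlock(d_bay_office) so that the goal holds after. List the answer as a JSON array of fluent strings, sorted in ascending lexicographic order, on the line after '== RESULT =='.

Compute (G \ add) ∪ pre:
  G ∩ del = {}  (empty — regression defined)
  G \ add = {have(k4), open(d_bay_office)} \ {open(d_bay_office)} = {have(k4)}
  ∪ pre   = {have(k4)} ∪ {have(k1), locked(d_bay_office)}
          = {have(k1), have(k4), locked(d_bay_office)}

== RESULT ==
["have(k1)", "have(k4)", "locked(d_bay_office)"]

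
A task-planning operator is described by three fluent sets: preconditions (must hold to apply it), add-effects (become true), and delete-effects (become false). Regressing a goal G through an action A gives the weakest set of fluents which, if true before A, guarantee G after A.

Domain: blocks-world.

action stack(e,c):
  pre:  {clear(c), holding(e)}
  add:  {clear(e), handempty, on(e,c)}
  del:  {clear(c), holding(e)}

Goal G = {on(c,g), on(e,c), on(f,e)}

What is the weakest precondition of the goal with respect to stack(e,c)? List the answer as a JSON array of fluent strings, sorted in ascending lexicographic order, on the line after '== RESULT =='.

Compute (G \ add) ∪ pre:
  G ∩ del = {}  (empty — regression defined)
  G \ add = {on(c,g), on(e,c), on(f,e)} \ {clear(e), handempty, on(e,c)} = {on(c,g), on(f,e)}
  ∪ pre   = {on(c,g), on(f,e)} ∪ {clear(c), holding(e)}
          = {clear(c), holding(e), on(c,g), on(f,e)}

== RESULT ==
["clear(c)", "holding(e)", "on(c,g)", "on(f,e)"]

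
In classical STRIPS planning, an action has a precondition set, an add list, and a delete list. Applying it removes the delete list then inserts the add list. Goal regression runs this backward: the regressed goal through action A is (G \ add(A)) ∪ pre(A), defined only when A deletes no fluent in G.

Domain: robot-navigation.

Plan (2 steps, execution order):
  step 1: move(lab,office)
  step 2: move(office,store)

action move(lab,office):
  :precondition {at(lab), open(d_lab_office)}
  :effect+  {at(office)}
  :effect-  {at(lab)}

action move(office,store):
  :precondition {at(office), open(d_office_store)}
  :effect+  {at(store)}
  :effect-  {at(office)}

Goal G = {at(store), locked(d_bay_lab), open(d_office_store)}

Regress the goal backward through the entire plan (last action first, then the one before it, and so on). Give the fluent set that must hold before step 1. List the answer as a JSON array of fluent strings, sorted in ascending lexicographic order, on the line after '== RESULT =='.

Regress step by step:
  through step 2 (move(office,store)): drop {at(store)}, keep {locked(d_bay_lab), open(d_office_store)}, require {at(office), open(d_office_store)}
    → {at(office), locked(d_bay_lab), open(d_office_store)}
  through step 1 (move(lab,office)): drop {at(office)}, keep {locked(d_bay_lab), open(d_office_store)}, require {at(lab), open(d_lab_office)}
    → {at(lab), locked(d_bay_lab), open(d_lab_office), open(d_office_store)}

== RESULT ==
["at(lab)", "locked(d_bay_lab)", "open(d_lab_office)", "open(d_office_store)"]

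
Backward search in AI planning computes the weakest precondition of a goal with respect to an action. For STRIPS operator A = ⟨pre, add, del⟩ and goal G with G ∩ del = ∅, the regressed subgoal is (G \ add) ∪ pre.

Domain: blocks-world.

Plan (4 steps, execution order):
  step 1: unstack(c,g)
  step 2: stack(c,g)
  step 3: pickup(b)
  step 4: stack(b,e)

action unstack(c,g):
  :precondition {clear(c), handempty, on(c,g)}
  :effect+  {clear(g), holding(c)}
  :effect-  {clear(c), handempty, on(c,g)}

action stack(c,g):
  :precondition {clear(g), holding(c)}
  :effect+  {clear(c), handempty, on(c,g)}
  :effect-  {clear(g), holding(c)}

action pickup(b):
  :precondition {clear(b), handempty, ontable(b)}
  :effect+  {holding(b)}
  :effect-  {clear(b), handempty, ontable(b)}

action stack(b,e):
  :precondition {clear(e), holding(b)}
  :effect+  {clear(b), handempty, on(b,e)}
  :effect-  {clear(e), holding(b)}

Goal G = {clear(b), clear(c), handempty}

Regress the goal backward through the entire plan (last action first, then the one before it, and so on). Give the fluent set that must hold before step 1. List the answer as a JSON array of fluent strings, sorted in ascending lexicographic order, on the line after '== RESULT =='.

Regress step by step:
  through step 4 (stack(b,e)): drop {clear(b), handempty}, keep {clear(c)}, require {clear(e), holding(b)}
    → {clear(c), clear(e), holding(b)}
  through step 3 (pickup(b)): drop {holding(b)}, keep {clear(c), clear(e)}, require {clear(b), handempty, ontable(b)}
    → {clear(b), clear(c), clear(e), handempty, ontable(b)}
  through step 2 (stack(c,g)): drop {clear(c), handempty}, keep {clear(b), clear(e), ontable(b)}, require {clear(g), holding(c)}
    → {clear(b), clear(e), clear(g), holding(c), ontable(b)}
  through step 1 (unstack(c,g)): drop {clear(g), holding(c)}, keep {clear(b), clear(e), ontable(b)}, require {clear(c), handempty, on(c,g)}
    → {clear(b), clear(c), clear(e), handempty, on(c,g), ontable(b)}

== RESULT ==
["clear(b)", "clear(c)", "clear(e)", "handempty", "on(c,g)", "ontable(b)"]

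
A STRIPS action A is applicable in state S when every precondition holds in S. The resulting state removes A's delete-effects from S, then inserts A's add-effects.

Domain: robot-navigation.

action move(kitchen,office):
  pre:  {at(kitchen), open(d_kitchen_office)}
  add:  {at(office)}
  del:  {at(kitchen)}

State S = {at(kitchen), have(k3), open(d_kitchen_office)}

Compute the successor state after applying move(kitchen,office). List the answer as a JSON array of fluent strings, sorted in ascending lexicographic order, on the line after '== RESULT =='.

Progress:
  pre ⊆ S: {at(kitchen), open(d_kitchen_office)} ⊆ S  — applicable
  S \ del = {have(k3), open(d_kitchen_office)}
  ∪ add   = {at(office), have(k3), open(d_kitchen_office)}

== RESULT ==
["at(office)", "have(k3)", "open(d_kitchen_office)"]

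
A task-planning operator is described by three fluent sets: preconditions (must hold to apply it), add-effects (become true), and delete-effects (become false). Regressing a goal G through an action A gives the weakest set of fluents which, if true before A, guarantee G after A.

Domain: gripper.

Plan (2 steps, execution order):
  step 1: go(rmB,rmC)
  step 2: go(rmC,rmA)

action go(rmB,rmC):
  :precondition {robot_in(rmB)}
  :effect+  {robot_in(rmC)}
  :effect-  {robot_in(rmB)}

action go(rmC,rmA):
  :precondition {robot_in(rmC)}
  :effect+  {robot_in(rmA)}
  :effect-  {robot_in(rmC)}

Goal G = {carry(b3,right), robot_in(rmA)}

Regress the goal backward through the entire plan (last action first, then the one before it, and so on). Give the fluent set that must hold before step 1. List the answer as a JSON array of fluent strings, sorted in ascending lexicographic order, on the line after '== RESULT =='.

Work backward from the goal:
  through step 2 (go(rmC,rmA)): drop {robot_in(rmA)}, keep {carry(b3,right)}, require {robot_in(rmC)}
    → {carry(b3,right), robot_in(rmC)}
  through step 1 (go(rmB,rmC)): drop {robot_in(rmC)}, keep {carry(b3,right)}, require {robot_in(rmB)}
    → {carry(b3,right), robot_in(rmB)}

== RESULT ==
["carry(b3,right)", "robot_in(rmB)"]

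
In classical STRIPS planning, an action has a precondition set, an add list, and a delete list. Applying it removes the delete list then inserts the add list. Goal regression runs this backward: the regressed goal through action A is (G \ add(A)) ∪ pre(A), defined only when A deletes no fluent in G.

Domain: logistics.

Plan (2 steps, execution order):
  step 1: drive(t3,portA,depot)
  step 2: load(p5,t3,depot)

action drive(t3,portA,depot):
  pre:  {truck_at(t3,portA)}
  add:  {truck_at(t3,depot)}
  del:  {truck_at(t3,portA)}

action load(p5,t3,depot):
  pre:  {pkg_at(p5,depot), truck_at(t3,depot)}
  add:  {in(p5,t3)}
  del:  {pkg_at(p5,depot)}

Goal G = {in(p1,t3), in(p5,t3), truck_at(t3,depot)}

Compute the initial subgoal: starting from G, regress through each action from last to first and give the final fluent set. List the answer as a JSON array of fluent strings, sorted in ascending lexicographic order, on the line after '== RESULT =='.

Regress step by step:
  through step 2 (load(p5,t3,depot)): drop {in(p5,t3)}, keep {in(p1,t3), truck_at(t3,depot)}, require {pkg_at(p5,depot), truck_at(t3,depot)}
    → {in(p1,t3), pkg_at(p5,depot), truck_at(t3,depot)}
  through step 1 (drive(t3,portA,depot)): drop {truck_at(t3,depot)}, keep {in(p1,t3), pkg_at(p5,depot)}, require {truck_at(t3,portA)}
    → {in(p1,t3), pkg_at(p5,depot), truck_at(t3,portA)}

== RESULT ==
["in(p1,t3)", "pkg_at(p5,depot)", "truck_at(t3,portA)"]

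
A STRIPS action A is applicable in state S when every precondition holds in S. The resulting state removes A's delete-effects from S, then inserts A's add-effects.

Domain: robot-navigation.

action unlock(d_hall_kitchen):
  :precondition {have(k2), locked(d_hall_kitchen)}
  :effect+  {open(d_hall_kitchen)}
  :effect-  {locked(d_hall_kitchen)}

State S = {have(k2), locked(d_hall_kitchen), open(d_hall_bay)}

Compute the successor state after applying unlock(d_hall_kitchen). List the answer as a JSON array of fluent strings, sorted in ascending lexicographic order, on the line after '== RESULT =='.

Progress:
  pre ⊆ S: {have(k2), locked(d_hall_kitchen)} ⊆ S  — applicable
  S \ del = {have(k2), open(d_hall_bay)}
  ∪ add   = {have(k2), open(d_hall_bay), open(d_hall_kitchen)}

== RESULT ==
["have(k2)", "open(d_hall_bay)", "open(d_hall_kitchen)"]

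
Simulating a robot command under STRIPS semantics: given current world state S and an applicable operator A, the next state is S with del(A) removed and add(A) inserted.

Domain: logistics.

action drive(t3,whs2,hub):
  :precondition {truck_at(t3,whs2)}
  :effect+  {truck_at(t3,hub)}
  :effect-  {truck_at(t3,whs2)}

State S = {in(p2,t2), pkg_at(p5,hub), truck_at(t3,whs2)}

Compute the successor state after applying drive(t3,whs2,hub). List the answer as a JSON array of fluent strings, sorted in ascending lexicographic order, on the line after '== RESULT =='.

Compute (S \ del) ∪ add:
  pre ⊆ S: {truck_at(t3,whs2)} ⊆ S  — applicable
  S \ del = {in(p2,t2), pkg_at(p5,hub)}
  ∪ add   = {in(p2,t2), pkg_at(p5,hub), truck_at(t3,hub)}

== RESULT ==
["in(p2,t2)", "pkg_at(p5,hub)", "truck_at(t3,hub)"]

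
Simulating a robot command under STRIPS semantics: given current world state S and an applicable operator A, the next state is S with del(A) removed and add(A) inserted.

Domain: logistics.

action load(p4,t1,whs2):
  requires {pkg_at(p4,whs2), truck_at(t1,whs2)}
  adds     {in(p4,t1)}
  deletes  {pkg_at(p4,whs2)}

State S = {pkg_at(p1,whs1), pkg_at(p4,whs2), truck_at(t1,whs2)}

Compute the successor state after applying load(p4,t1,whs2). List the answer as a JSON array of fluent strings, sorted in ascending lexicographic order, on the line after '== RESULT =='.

Compute (S \ del) ∪ add:
  pre ⊆ S: {pkg_at(p4,whs2), truck_at(t1,whs2)} ⊆ S  — applicable
  S \ del = {pkg_at(p1,whs1), truck_at(t1,whs2)}
  ∪ add   = {in(p4,t1), pkg_at(p1,whs1), truck_at(t1,whs2)}

== RESULT ==
["in(p4,t1)", "pkg_at(p1,whs1)", "truck_at(t1,whs2)"]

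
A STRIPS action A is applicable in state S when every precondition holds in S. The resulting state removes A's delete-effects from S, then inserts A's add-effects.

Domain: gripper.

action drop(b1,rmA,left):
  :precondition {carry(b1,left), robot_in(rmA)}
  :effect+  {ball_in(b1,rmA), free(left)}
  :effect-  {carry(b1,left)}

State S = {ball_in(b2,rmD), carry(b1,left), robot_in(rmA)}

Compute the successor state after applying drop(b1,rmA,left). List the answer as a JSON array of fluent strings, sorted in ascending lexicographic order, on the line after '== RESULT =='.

Compute (S \ del) ∪ add:
  pre ⊆ S: {carry(b1,left), robot_in(rmA)} ⊆ S  — applicable
  S \ del = {ball_in(b2,rmD), robot_in(rmA)}
  ∪ add   = {ball_in(b1,rmA), ball_in(b2,rmD), free(left), robot_in(rmA)}

== RESULT ==
["ball_in(b1,rmA)", "ball_in(b2,rmD)", "free(left)", "robot_in(rmA)"]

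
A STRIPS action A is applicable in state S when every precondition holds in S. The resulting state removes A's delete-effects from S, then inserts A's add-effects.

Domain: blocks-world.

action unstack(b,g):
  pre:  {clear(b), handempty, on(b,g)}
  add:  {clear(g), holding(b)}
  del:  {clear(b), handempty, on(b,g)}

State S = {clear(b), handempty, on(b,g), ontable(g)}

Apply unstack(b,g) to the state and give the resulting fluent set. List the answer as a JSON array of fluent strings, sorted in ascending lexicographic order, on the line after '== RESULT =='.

Compute (S \ del) ∪ add:
  pre ⊆ S: {clear(b), handempty, on(b,g)} ⊆ S  — applicable
  S \ del = {ontable(g)}
  ∪ add   = {clear(g), holding(b), ontable(g)}

== RESULT ==
["clear(g)", "holding(b)", "ontable(g)"]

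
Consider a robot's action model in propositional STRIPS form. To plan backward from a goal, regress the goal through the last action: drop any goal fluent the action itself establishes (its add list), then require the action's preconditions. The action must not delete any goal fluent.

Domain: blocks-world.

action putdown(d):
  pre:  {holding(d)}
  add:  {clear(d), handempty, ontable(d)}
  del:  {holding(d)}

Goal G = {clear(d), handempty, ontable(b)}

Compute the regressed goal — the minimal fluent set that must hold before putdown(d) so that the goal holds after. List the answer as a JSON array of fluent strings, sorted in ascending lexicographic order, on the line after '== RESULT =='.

Compute (G \ add) ∪ pre:
  G ∩ del = {}  (empty — regression defined)
  G \ add = {clear(d), handempty, ontable(b)} \ {clear(d), handempty, ontable(d)} = {ontable(b)}
  ∪ pre   = {ontable(b)} ∪ {holding(d)}
          = {holding(d), ontable(b)}

== RESULT ==
["holding(d)", "ontable(b)"]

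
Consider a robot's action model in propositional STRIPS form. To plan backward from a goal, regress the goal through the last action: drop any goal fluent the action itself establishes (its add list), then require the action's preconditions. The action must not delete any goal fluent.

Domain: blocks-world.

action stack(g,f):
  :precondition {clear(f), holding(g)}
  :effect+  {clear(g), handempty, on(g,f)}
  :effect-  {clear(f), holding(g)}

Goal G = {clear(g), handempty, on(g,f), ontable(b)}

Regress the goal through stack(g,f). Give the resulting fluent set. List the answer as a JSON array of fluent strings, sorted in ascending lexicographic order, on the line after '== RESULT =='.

Regress:
  G ∩ del = {}  (empty — regression defined)
  G \ add = {clear(g), handempty, on(g,f), ontable(b)} \ {clear(g), handempty, on(g,f)} = {ontable(b)}
  ∪ pre   = {ontable(b)} ∪ {clear(f), holding(g)}
          = {clear(f), holding(g), ontable(b)}

== RESULT ==
["clear(f)", "holding(g)", "ontable(b)"]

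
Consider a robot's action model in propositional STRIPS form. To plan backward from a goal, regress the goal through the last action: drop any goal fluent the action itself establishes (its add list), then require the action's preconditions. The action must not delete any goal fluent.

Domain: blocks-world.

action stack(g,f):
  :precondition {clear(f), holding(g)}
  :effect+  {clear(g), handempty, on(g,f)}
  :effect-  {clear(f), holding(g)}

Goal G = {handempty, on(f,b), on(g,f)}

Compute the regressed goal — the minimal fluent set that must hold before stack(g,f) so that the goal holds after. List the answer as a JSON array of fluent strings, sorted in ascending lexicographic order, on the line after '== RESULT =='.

Regress:
  G ∩ del = {}  (empty — regression defined)
  G \ add = {handempty, on(f,b), on(g,f)} \ {clear(g), handempty, on(g,f)} = {on(f,b)}
  ∪ pre   = {on(f,b)} ∪ {clear(f), holding(g)}
          = {clear(f), holding(g), on(f,b)}

== RESULT ==
["clear(f)", "holding(g)", "on(f,b)"]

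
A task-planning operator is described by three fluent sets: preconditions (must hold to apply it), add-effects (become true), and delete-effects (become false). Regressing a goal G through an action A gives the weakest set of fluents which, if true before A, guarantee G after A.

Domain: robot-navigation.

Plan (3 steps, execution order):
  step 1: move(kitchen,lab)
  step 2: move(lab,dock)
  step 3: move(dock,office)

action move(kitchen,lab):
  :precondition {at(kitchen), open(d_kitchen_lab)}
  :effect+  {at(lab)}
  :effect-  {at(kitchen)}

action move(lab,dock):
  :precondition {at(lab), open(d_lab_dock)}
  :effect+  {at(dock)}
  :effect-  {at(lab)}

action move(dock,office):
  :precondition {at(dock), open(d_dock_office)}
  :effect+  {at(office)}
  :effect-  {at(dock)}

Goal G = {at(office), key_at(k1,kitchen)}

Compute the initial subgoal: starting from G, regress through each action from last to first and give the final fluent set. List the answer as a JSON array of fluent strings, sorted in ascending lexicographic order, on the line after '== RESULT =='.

Regress step by step:
  through step 3 (move(dock,office)): drop {at(office)}, keep {key_at(k1,kitchen)}, require {at(dock), open(d_dock_office)}
    → {at(dock), key_at(k1,kitchen), open(d_dock_office)}
  through step 2 (move(lab,dock)): drop {at(dock)}, keep {key_at(k1,kitchen), open(d_dock_office)}, require {at(lab), open(d_lab_dock)}
    → {at(lab), key_at(k1,kitchen), open(d_dock_office), open(d_lab_dock)}
  through step 1 (move(kitchen,lab)): drop {at(lab)}, keep {key_at(k1,kitchen), open(d_dock_office), open(d_lab_dock)}, require {at(kitchen), open(d_kitchen_lab)}
    → {at(kitchen), key_at(k1,kitchen), open(d_dock_office), open(d_kitchen_lab), open(d_lab_dock)}

== RESULT ==
["at(kitchen)", "key_at(k1,kitchen)", "open(d_dock_office)", "open(d_kitchen_lab)", "open(d_lab_dock)"]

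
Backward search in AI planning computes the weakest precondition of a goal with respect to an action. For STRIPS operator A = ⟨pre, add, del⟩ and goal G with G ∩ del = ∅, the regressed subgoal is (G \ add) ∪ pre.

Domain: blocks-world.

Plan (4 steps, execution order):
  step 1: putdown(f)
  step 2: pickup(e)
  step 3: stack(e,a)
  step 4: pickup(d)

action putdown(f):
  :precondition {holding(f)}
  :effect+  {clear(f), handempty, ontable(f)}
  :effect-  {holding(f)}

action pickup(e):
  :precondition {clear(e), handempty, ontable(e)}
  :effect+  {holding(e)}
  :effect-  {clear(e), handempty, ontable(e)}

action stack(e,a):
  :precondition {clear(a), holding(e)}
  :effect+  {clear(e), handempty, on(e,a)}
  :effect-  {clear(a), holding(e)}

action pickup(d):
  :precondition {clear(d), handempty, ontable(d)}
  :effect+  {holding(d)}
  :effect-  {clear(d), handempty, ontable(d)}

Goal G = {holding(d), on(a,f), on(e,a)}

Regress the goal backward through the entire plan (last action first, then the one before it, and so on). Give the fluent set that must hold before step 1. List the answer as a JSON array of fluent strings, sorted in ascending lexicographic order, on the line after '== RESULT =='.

Work backward from the goal:
  through step 4 (pickup(d)): drop {holding(d)}, keep {on(a,f), on(e,a)}, require {clear(d), handempty, ontable(d)}
    → {clear(d), handempty, on(a,f), on(e,a), ontable(d)}
  through step 3 (stack(e,a)): drop {handempty, on(e,a)}, keep {clear(d), on(a,f), ontable(d)}, require {clear(a), holding(e)}
    → {clear(a), clear(d), holding(e), on(a,f), ontable(d)}
  through step 2 (pickup(e)): drop {holding(e)}, keep {clear(a), clear(d), on(a,f), ontable(d)}, require {clear(e), handempty, ontable(e)}
    → {clear(a), clear(d), clear(e), handempty, on(a,f), ontable(d), ontable(e)}
  through step 1 (putdown(f)): drop {handempty}, keep {clear(a), clear(d), clear(e), on(a,f), ontable(d), ontable(e)}, require {holding(f)}
    → {clear(a), clear(d), clear(e), holding(f), on(a,f), ontable(d), ontable(e)}

== RESULT ==
["clear(a)", "clear(d)", "clear(e)", "holding(f)", "on(a,f)", "ontable(d)", "ontable(e)"]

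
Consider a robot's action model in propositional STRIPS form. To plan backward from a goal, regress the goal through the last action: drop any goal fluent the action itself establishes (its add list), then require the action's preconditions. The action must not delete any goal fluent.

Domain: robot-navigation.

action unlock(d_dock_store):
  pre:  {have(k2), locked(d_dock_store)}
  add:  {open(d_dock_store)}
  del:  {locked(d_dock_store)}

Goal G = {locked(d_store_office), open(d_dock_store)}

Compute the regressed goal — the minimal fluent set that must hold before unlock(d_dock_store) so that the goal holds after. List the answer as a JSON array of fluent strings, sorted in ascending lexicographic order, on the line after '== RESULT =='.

Regress:
  G ∩ del = {}  (empty — regression defined)
  G \ add = {locked(d_store_office), open(d_dock_store)} \ {open(d_dock_store)} = {locked(d_store_office)}
  ∪ pre   = {locked(d_store_office)} ∪ {have(k2), locked(d_dock_store)}
          = {have(k2), locked(d_dock_store), locked(d_store_office)}

== RESULT ==
["have(k2)", "locked(d_dock_store)", "locked(d_store_office)"]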